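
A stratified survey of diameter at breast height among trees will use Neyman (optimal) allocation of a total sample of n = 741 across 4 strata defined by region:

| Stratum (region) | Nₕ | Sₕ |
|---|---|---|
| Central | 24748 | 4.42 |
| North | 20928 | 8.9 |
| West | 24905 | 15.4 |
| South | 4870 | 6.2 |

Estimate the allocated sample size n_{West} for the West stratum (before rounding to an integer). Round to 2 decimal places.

Neyman allocation: nₕ = n·NₕSₕ / Σⱼ NⱼSⱼ.
Σ NⱼSⱼ = 24748·4.42 + 20928·8.9 + 24905·15.4 + 4870·6.2 = 709376.36.
n_{West} = 741·24905·15.4 / 709376.36 = 400.63.

400.63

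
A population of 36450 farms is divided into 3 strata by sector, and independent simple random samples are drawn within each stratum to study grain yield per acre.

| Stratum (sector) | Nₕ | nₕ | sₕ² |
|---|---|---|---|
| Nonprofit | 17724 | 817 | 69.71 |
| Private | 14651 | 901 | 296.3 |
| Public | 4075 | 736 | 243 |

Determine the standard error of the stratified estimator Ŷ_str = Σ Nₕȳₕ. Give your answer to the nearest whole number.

9814

Var(Ŷ_str) = Σₕ Nₕ²(1 − fₕ)sₕ²/nₕ.
Nonprofit: 17724²·(1 − 817/17724)·69.71/817 = 2.5568269 × 10^7.
Private: 14651²·(1 − 901/14651)·296.3/901 = 6.6248619 × 10^7.
Public: 4075²·(1 − 736/4075)·243/736 = 4.4923387 × 10^6.
Sum = 9.6309227 × 10^7.
SE = √(9.6309227 × 10^7) = 9814.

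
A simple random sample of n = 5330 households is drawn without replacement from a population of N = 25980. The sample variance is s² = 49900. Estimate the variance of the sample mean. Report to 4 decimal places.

7.4414

Under SRS without replacement, Var(ȳ) = (1 − f)·s²/n with f = n/N = 5330/25980 = 0.20515781.
Var(ȳ) = (1 − 0.20515781)·49900/5330 = 0.79484219·9.3621013 = 7.4413931.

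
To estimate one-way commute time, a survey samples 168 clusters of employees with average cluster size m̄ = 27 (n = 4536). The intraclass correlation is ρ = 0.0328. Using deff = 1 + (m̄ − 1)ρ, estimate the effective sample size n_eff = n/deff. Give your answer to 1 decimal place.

deff = 1 + (27 − 1)·0.0328 = 1 + 0.8528 = 1.8528.
n_eff = 4536 / 1.8528 = 2448.2.

2448.2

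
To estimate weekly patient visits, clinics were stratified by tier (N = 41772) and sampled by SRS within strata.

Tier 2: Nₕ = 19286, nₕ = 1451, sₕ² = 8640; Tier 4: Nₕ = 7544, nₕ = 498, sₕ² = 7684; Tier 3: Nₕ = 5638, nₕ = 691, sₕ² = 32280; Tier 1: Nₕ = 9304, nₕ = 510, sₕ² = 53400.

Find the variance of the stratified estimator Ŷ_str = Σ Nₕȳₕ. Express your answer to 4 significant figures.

Var(Ŷ_str) = Σₕ Nₕ²(1 − fₕ)sₕ²/nₕ.
Tier 2: 19286²·(1 − 1451/19286)·8640/1451 = 2.0481493 × 10^9.
Tier 4: 7544²·(1 − 498/7544)·7684/498 = 8.2016708 × 10^8.
Tier 3: 5638²·(1 − 691/5638)·32280/691 = 1.3029341 × 10^9.
Tier 1: 9304²·(1 − 510/9304)·53400/510 = 8.56697 × 10^9.
Sum = 1.273822 × 10^10.

1.274 × 10^10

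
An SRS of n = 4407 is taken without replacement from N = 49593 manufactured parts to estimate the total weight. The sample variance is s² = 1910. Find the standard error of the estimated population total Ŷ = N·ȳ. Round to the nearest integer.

Var(Ŷ) = N²·Var(ȳ) = N²·(1 − n/N)·s²/n.
f = 4407/49593 = 0.08886335; Var(ȳ) = 0.91113665·1910/4407 = 0.39488791.
Var(Ŷ) = 49593² · 0.39488791 = 9.7121325 × 10^8.
SE(Ŷ) = √(9.7121325 × 10^8) = 31164.

31164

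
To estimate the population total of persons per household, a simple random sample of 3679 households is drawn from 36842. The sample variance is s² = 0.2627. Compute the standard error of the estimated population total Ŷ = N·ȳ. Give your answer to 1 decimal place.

295.4

Var(Ŷ) = N²·Var(ȳ) = N²·(1 − n/N)·s²/n.
f = 3679/36842 = 0.09985886; Var(ȳ) = 0.90014114·0.2627/3679 = 6.4274824 × 10^-5.
Var(Ŷ) = 36842² · (6.4274824 × 10^-5) = 87242.337.
SE(Ŷ) = √(87242.337) = 295.4.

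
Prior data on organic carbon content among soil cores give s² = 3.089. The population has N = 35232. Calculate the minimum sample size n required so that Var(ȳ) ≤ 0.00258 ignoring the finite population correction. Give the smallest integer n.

1198

Without fpc, n₀ = s²/D = 3.089/0.00258 = 1197.2868.
Rounding up, n = 1198.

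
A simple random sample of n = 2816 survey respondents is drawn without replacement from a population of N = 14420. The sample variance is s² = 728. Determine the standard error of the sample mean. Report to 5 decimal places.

0.45611

Under SRS without replacement, Var(ȳ) = (1 − f)·s²/n with f = n/N = 2816/14420 = 0.19528433.
Var(ȳ) = (1 − 0.19528433)·728/2816 = 0.80471567·0.25852273 = 0.20803729.
SE(ȳ) = √(0.20803729) = 0.45611.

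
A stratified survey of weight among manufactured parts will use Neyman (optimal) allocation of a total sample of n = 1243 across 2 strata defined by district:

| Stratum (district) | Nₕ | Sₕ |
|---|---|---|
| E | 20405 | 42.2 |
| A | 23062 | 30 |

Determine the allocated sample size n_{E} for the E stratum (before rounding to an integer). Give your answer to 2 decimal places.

689.23

Neyman allocation: nₕ = n·NₕSₕ / Σⱼ NⱼSⱼ.
Σ NⱼSⱼ = 20405·42.2 + 23062·30 = 1.552951 × 10^6.
n_{E} = 1243·20405·42.2 / (1.552951 × 10^6) = 689.23.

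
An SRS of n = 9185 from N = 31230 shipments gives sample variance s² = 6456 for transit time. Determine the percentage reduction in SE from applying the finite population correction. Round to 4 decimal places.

15.9826

f = n/N = 9185/31230 = 0.29410823.
SE_no-fpc = √(s²/n) = 0.83838245; SE_fpc = √((1−f)s²/n) = 0.70438685.
Ratio = √(1−f) = 0.84017366. Reduction = 100·(1 − 0.84017366) = 15.9826%.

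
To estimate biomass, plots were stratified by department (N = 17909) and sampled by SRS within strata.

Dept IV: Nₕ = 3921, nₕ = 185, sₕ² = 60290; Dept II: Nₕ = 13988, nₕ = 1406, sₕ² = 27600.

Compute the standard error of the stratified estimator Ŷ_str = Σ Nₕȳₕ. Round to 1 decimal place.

90712.7

Var(Ŷ_str) = Σₕ Nₕ²(1 − fₕ)sₕ²/nₕ.
Dept IV: 3921²·(1 − 185/3921)·60290/185 = 4.7739434 × 10^9.
Dept II: 13988²·(1 − 1406/13988)·27600/1406 = 3.454849 × 10^9.
Sum = 8.2287924 × 10^9.
SE = √(8.2287924 × 10^9) = 90712.7.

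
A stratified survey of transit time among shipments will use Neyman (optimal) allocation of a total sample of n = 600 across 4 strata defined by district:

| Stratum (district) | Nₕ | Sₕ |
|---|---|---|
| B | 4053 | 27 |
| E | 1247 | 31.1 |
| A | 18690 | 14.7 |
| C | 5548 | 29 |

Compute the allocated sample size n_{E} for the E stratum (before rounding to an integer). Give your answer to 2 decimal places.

39.85

Neyman allocation: nₕ = n·NₕSₕ / Σⱼ NⱼSⱼ.
Σ NⱼSⱼ = 4053·27 + 1247·31.1 + 18690·14.7 + 5548·29 = 583847.7.
n_{E} = 600·1247·31.1 / 583847.7 = 39.85.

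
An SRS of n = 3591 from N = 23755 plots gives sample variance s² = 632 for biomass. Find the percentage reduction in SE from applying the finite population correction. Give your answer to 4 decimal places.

7.8679

f = n/N = 3591/23755 = 0.15116818.
SE_no-fpc = √(s²/n) = 0.41951823; SE_fpc = √((1−f)s²/n) = 0.38651083.
Ratio = √(1−f) = 0.92132070. Reduction = 100·(1 − 0.92132070) = 7.8679%.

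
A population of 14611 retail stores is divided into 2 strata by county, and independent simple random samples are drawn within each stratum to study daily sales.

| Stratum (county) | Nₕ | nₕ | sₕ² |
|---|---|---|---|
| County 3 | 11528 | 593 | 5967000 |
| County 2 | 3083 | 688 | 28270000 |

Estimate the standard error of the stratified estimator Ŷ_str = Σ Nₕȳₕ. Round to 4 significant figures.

Var(Ŷ_str) = Σₕ Nₕ²(1 − fₕ)sₕ²/nₕ.
County 3: 11528²·(1 − 593/11528)·5967000/593 = 1.2684522 × 10^12.
County 2: 3083²·(1 − 688/3083)·28270000/688 = 3.0340058 × 10^11.
Sum = 1.5718528 × 10^12.
SE = √(1.5718528 × 10^12) = 1.254 × 10^6.

1.254 × 10^6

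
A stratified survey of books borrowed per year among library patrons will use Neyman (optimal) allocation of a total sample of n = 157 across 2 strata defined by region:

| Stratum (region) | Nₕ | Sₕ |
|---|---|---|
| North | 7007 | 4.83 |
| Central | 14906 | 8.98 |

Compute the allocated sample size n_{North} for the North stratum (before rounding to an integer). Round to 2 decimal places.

31.68

Neyman allocation: nₕ = n·NₕSₕ / Σⱼ NⱼSⱼ.
Σ NⱼSⱼ = 7007·4.83 + 14906·8.98 = 167699.69.
n_{North} = 157·7007·4.83 / 167699.69 = 31.68.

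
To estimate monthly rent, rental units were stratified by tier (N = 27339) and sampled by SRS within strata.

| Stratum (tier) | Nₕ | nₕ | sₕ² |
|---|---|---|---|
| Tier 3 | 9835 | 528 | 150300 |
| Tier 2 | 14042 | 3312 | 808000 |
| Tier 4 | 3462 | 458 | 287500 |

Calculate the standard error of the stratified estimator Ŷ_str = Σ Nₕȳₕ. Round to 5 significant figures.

263330

Var(Ŷ_str) = Σₕ Nₕ²(1 − fₕ)sₕ²/nₕ.
Tier 3: 9835²·(1 − 528/9835)·150300/528 = 2.6056083 × 10^10.
Tier 2: 14042²·(1 − 3312/14042)·808000/3312 = 3.6757818 × 10^10.
Tier 4: 3462²·(1 − 458/3462)·287500/458 = 6.5282889 × 10^9.
Sum = 6.934219 × 10^10.
SE = √(6.934219 × 10^10) = 263330.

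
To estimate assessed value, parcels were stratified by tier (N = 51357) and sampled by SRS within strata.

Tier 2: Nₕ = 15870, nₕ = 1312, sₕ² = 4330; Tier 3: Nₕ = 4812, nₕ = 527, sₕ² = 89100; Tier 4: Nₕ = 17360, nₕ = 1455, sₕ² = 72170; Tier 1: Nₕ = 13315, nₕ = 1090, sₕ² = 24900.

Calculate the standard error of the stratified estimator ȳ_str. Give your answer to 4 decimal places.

2.8659

Var(ȳ_str) = Σₕ Wₕ²(1 − fₕ)sₕ²/nₕ with Wₕ = Nₕ/N, N = 51357.
Tier 2: Wₕ = 0.30901338; term = 0.30901338²·(1 − 0.08267171)·4330/1312 = 0.28909023.
Tier 3: Wₕ = 0.09369706; term = 0.09369706²·(1 − 0.10951787)·89100/527 = 1.3217345.
Tier 4: Wₕ = 0.33802598; term = 0.33802598²·(1 − 0.08381336)·72170/1455 = 5.1925156.
Tier 1: Wₕ = 0.25926359; term = 0.25926359²·(1 − 0.08186256)·24900/1090 = 1.4098198.
Sum = 8.2131601.
SE = √(8.2131601) = 2.8659.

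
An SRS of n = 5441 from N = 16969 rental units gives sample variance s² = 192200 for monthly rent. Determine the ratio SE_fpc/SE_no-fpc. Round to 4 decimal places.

f = n/N = 5441/16969 = 0.32064353.
SE_no-fpc = √(s²/n) = 5.9434324; SE_fpc = √((1−f)s²/n) = 4.8987603.
Ratio = √(1−f) = 0.82423084.

0.8242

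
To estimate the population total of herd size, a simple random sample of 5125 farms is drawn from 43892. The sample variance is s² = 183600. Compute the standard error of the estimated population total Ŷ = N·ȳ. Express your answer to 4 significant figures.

Var(Ŷ) = N²·Var(ȳ) = N²·(1 − n/N)·s²/n.
f = 5125/43892 = 0.11676387; Var(ȳ) = 0.88323613·183600/5125 = 31.641396.
Var(Ŷ) = 43892² · 31.641396 = 6.0957392 × 10^10.
SE(Ŷ) = √(6.0957392 × 10^10) = 246900.

246900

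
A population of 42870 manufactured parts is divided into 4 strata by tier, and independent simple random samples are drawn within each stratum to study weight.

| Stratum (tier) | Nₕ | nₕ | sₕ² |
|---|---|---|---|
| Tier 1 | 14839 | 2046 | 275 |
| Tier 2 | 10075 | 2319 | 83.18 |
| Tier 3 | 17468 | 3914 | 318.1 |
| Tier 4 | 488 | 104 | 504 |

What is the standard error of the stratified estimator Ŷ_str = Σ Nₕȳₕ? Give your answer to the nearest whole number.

Var(Ŷ_str) = Σₕ Nₕ²(1 − fₕ)sₕ²/nₕ.
Tier 1: 14839²·(1 − 2046/14839)·275/2046 = 2.5515501 × 10^7.
Tier 2: 10075²·(1 − 2319/10075)·83.18/2319 = 2.8028575 × 10^6.
Tier 3: 17468²·(1 − 3914/17468)·318.1/3914 = 1.9242146 × 10^7.
Tier 4: 488²·(1 − 104/488)·504/104 = 908130.46.
Sum = 4.8468635 × 10^7.
SE = √(4.8468635 × 10^7) = 6962.

6962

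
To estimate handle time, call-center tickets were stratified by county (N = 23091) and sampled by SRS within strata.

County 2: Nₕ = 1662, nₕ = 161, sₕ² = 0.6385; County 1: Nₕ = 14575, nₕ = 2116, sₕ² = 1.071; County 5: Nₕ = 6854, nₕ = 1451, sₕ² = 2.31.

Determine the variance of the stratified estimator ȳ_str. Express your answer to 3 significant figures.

Var(ȳ_str) = Σₕ Wₕ²(1 − fₕ)sₕ²/nₕ with Wₕ = Nₕ/N, N = 23091.
County 2: Wₕ = 0.07197609; term = 0.07197609²·(1 − 0.09687124)·0.6385/161 = 1.8555013 × 10^-5.
County 1: Wₕ = 0.63119830; term = 0.63119830²·(1 − 0.14518010)·1.071/2116 = 1.723773 × 10^-4.
County 5: Wₕ = 0.29682560; term = 0.29682560²·(1 − 0.21170120)·2.31/1451 = 1.1057021 × 10^-4.
Sum = 3.0150252 × 10^-4.

3.02 × 10^-4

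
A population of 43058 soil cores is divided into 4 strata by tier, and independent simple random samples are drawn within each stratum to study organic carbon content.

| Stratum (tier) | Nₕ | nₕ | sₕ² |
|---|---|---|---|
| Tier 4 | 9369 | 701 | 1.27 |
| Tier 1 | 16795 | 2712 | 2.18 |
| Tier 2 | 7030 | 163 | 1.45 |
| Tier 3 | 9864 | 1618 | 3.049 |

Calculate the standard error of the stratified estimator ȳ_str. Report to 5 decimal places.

0.02228

Var(ȳ_str) = Σₕ Wₕ²(1 − fₕ)sₕ²/nₕ with Wₕ = Nₕ/N, N = 43058.
Tier 4: Wₕ = 0.21759023; term = 0.21759023²·(1 − 0.07482122)·1.27/701 = 7.9357895 × 10^-5.
Tier 1: Wₕ = 0.39005527; term = 0.39005527²·(1 − 0.16147663)·2.18/2712 = 1.0254968 × 10^-4.
Tier 2: Wₕ = 0.16326815; term = 0.16326815²·(1 − 0.02318634)·1.45/163 = 2.3163014 × 10^-4.
Tier 3: Wₕ = 0.22908635; term = 0.22908635²·(1 − 0.16403082)·3.049/1618 = 8.2673742 × 10^-5.
Sum = 4.9621146 × 10^-4.
SE = √(4.9621146 × 10^-4) = 0.02228.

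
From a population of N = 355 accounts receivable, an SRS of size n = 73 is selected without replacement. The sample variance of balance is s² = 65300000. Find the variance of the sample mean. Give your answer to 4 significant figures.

Under SRS without replacement, Var(ȳ) = (1 − f)·s²/n with f = n/N = 73/355 = 0.20563380.
Var(ȳ) = (1 − 0.20563380)·65300000/73 = 0.79436620·894520.55 = 710576.89.

710600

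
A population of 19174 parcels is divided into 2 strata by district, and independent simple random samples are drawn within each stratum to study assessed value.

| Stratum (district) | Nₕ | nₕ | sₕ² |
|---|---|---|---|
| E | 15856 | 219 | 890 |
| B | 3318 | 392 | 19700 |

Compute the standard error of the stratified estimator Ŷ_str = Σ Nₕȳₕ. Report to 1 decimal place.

Var(Ŷ_str) = Σₕ Nₕ²(1 − fₕ)sₕ²/nₕ.
E: 15856²·(1 − 219/15856)·890/219 = 1.0076112 × 10^9.
B: 3318²·(1 − 392/3318)·19700/392 = 4.8790005 × 10^8.
Sum = 1.4955113 × 10^9.
SE = √(1.4955113 × 10^9) = 38671.8.

38671.8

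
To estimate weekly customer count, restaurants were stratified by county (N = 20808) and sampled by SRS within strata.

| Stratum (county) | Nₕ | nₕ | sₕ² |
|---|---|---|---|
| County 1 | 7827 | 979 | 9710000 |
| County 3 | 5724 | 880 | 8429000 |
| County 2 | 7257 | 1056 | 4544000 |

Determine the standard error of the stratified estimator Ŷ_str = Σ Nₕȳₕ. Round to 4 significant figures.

Var(Ŷ_str) = Σₕ Nₕ²(1 − fₕ)sₕ²/nₕ.
County 1: 7827²·(1 − 979/7827)·9710000/979 = 5.3161304 × 10^11.
County 3: 5724²·(1 − 880/5724)·8429000/880 = 2.6558109 × 10^11.
County 2: 7257²·(1 − 1056/7257)·4544000/1056 = 1.9363919 × 10^11.
Sum = 9.9083332 × 10^11.
SE = √(9.9083332 × 10^11) = 995400.

995400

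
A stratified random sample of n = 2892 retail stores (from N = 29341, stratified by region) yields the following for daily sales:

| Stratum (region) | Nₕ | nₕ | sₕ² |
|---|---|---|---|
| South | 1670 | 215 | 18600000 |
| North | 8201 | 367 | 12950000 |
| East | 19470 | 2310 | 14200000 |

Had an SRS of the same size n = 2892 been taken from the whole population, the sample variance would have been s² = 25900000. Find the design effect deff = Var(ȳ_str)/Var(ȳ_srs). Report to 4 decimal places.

Var(ȳ_str) = Σ Wₕ²(1−fₕ)sₕ²/nₕ with Wₕ = Nₕ/29341:
  South: (1670/29341)²·(1−215/1670)·18600000/215 = 244.17665
  North: (8201/29341)²·(1−367/8201)·12950000/367 = 2633.3238
  East: (19470/29341)²·(1−2310/19470)·14200000/2310 = 2385.6667
  → Var(ȳ_str) = 5263.1672.
Var(ȳ_srs) = (1 − 2892/29341)·25900000/2892 = 8073.0161.
deff = 5263.1672 / 8073.0161 = 0.6519.

0.6519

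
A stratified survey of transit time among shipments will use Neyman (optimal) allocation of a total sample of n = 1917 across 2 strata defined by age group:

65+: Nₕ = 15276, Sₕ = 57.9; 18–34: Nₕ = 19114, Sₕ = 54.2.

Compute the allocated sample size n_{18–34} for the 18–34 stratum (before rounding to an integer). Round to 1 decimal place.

1034.1

Neyman allocation: nₕ = n·NₕSₕ / Σⱼ NⱼSⱼ.
Σ NⱼSⱼ = 15276·57.9 + 19114·54.2 = 1.9204592 × 10^6.
n_{18–34} = 1917·19114·54.2 / (1.9204592 × 10^6) = 1034.1.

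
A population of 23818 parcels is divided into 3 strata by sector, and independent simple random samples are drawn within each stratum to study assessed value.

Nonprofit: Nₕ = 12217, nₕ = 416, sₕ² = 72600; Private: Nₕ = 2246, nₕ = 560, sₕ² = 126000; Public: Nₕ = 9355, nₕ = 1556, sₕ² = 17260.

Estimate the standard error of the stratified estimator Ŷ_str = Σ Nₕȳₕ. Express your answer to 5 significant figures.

163780

Var(Ŷ_str) = Σₕ Nₕ²(1 − fₕ)sₕ²/nₕ.
Nonprofit: 12217²·(1 − 416/12217)·72600/416 = 2.5160929 × 10^10.
Private: 2246²·(1 − 560/2246)·126000/560 = 8.520201 × 10^8.
Public: 9355²·(1 − 1556/9355)·17260/1556 = 8.0930814 × 10^8.
Sum = 2.6822257 × 10^10.
SE = √(2.6822257 × 10^10) = 163780.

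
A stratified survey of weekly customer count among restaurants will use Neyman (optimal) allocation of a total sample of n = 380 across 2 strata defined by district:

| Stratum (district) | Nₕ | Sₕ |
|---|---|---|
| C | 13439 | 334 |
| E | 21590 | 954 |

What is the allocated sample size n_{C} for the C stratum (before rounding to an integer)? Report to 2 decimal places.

67.99

Neyman allocation: nₕ = n·NₕSₕ / Σⱼ NⱼSⱼ.
Σ NⱼSⱼ = 13439·334 + 21590·954 = 2.5085486 × 10^7.
n_{C} = 380·13439·334 / (2.5085486 × 10^7) = 67.99.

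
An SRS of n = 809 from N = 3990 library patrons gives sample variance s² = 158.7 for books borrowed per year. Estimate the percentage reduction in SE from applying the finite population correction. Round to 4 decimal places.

f = n/N = 809/3990 = 0.20275689.
SE_no-fpc = √(s²/n) = 0.44290869; SE_fpc = √((1−f)s²/n) = 0.3954664.
Ratio = √(1−f) = 0.89288471. Reduction = 100·(1 − 0.89288471) = 10.7115%.

10.7115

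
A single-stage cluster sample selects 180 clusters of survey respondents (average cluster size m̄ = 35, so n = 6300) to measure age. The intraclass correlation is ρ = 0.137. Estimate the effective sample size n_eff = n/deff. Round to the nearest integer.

deff = 1 + (35 − 1)·0.137 = 1 + 4.658 = 5.658.
n_eff = 6300 / 5.658 = 1113.

1113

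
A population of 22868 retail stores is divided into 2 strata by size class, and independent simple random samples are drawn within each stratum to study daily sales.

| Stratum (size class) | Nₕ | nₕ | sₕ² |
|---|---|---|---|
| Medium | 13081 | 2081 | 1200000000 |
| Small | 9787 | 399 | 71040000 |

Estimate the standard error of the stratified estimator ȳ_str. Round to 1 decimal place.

Var(ȳ_str) = Σₕ Wₕ²(1 − fₕ)sₕ²/nₕ with Wₕ = Nₕ/N, N = 22868.
Medium: Wₕ = 0.57202204; term = 0.57202204²·(1 − 0.15908570)·1200000000/2081 = 158666.93.
Small: Wₕ = 0.42797796; term = 0.42797796²·(1 − 0.04076837)·71040000/399 = 31282.133.
Sum = 189949.06.
SE = √(189949.06) = 435.8.

435.8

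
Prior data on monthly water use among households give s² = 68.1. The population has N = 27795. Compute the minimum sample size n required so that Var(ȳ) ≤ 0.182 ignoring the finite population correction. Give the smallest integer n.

Without fpc, n₀ = s²/D = 68.1/0.182 = 374.1758.
Rounding up, n = 375.

375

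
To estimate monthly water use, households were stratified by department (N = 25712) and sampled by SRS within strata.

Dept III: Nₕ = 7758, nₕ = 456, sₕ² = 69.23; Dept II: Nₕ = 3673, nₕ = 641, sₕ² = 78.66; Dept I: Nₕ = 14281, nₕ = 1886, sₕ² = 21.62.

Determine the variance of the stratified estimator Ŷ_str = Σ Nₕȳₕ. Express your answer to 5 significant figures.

Var(Ŷ_str) = Σₕ Nₕ²(1 − fₕ)sₕ²/nₕ.
Dept III: 7758²·(1 − 456/7758)·69.23/456 = 8.6004484 × 10^6.
Dept II: 3673²·(1 − 641/3673)·78.66/641 = 1.3666145 × 10^6.
Dept I: 14281²·(1 − 1886/14281)·21.62/1886 = 2.0291734 × 10^6.
Sum = 1.1996236 × 10^7.

1.1996 × 10^7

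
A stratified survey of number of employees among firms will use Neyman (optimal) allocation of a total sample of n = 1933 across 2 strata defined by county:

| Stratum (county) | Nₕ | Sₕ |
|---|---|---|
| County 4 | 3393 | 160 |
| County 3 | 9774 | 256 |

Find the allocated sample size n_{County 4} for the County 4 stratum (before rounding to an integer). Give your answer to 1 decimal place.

344.6

Neyman allocation: nₕ = n·NₕSₕ / Σⱼ NⱼSⱼ.
Σ NⱼSⱼ = 3393·160 + 9774·256 = 3.045024 × 10^6.
n_{County 4} = 1933·3393·160 / (3.045024 × 10^6) = 344.6.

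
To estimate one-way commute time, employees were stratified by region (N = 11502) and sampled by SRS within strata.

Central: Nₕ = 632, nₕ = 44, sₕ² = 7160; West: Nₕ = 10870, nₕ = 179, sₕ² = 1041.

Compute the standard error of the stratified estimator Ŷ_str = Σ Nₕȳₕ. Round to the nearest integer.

Var(Ŷ_str) = Σₕ Nₕ²(1 − fₕ)sₕ²/nₕ.
Central: 632²·(1 − 44/632)·7160/44 = 6.0472058 × 10^7.
West: 10870²·(1 − 179/10870)·1041/179 = 6.7584261 × 10^8.
Sum = 7.3631467 × 10^8.
SE = √(7.3631467 × 10^8) = 27135.

27135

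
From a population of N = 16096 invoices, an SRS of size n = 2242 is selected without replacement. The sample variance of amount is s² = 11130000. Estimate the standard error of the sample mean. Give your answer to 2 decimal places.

Under SRS without replacement, Var(ȳ) = (1 − f)·s²/n with f = n/N = 2242/16096 = 0.13928926.
Var(ȳ) = (1 − 0.13928926)·11130000/2242 = 0.86071074·4964.3176 = 4272.8414.
SE(ȳ) = √(4272.8414) = 65.37.

65.37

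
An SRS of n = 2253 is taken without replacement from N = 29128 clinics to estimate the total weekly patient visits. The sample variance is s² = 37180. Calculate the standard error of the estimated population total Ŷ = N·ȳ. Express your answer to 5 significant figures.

Var(Ŷ) = N²·Var(ȳ) = N²·(1 − n/N)·s²/n.
f = 2253/29128 = 0.07734826; Var(ȳ) = 0.92265174·37180/2253 = 15.226006.
Var(Ŷ) = 29128² · 15.226006 = 1.2918358 × 10^10.
SE(Ŷ) = √(1.2918358 × 10^10) = 113660.

113660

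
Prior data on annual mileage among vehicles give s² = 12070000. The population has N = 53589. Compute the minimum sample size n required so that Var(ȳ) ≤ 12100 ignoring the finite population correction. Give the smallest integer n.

Without fpc, n₀ = s²/D = 12070000/12100 = 997.5207.
Rounding up, n = 998.

998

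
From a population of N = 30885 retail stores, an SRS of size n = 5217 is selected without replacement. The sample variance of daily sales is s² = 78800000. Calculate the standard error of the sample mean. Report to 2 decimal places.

112.04

Under SRS without replacement, Var(ȳ) = (1 − f)·s²/n with f = n/N = 5217/30885 = 0.16891695.
Var(ȳ) = (1 − 0.16891695)·78800000/5217 = 0.83108305·15104.466 = 12553.066.
SE(ȳ) = √(12553.066) = 112.04.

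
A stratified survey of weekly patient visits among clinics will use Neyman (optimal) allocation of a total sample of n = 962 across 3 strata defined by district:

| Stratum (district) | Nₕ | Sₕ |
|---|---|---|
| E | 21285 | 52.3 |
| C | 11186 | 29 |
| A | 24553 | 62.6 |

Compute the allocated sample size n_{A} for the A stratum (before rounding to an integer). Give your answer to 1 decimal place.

497.1

Neyman allocation: nₕ = n·NₕSₕ / Σⱼ NⱼSⱼ.
Σ NⱼSⱼ = 21285·52.3 + 11186·29 + 24553·62.6 = 2.9746173 × 10^6.
n_{A} = 962·24553·62.6 / (2.9746173 × 10^6) = 497.1.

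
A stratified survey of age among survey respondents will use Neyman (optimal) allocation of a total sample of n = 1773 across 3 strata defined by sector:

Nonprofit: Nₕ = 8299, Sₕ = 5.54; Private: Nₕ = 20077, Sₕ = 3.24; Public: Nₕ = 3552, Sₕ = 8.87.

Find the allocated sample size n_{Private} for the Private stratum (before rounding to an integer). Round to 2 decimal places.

Neyman allocation: nₕ = n·NₕSₕ / Σⱼ NⱼSⱼ.
Σ NⱼSⱼ = 8299·5.54 + 20077·3.24 + 3552·8.87 = 142532.18.
n_{Private} = 1773·20077·3.24 / 142532.18 = 809.17.

809.17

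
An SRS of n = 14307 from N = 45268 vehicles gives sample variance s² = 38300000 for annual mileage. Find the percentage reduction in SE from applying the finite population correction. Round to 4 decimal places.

17.2988

f = n/N = 14307/45268 = 0.31605107.
SE_no-fpc = √(s²/n) = 51.739842; SE_fpc = √((1−f)s²/n) = 42.789473.
Ratio = √(1−f) = 0.82701205. Reduction = 100·(1 − 0.82701205) = 17.2988%.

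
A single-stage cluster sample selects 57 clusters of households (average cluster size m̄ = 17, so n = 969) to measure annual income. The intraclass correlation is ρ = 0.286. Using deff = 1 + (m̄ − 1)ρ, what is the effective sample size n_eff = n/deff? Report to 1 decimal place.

173.8

deff = 1 + (17 − 1)·0.286 = 1 + 4.576 = 5.576.
n_eff = 969 / 5.576 = 173.8.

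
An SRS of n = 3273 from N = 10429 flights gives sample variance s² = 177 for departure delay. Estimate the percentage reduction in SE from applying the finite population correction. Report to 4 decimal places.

f = n/N = 3273/10429 = 0.31383642.
SE_no-fpc = √(s²/n) = 0.23254855; SE_fpc = √((1−f)s²/n) = 0.19263157.
Ratio = √(1−f) = 0.82834992. Reduction = 100·(1 − 0.82834992) = 17.1650%.

17.1650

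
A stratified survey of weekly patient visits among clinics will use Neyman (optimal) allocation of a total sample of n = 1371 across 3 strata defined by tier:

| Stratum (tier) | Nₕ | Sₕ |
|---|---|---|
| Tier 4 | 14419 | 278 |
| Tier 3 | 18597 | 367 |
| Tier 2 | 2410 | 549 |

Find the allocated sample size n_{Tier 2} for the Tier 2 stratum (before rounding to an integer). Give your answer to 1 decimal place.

149.2

Neyman allocation: nₕ = n·NₕSₕ / Σⱼ NⱼSⱼ.
Σ NⱼSⱼ = 14419·278 + 18597·367 + 2410·549 = 1.2156671 × 10^7.
n_{Tier 2} = 1371·2410·549 / (1.2156671 × 10^7) = 149.2.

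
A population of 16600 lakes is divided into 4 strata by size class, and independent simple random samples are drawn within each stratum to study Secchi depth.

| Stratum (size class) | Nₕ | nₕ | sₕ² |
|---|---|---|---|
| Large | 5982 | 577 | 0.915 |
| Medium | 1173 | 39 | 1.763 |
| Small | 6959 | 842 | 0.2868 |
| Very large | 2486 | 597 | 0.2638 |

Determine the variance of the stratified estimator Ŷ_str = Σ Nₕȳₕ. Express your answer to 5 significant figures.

127980

Var(Ŷ_str) = Σₕ Nₕ²(1 − fₕ)sₕ²/nₕ.
Large: 5982²·(1 − 577/5982)·0.915/577 = 51272.842.
Medium: 1173²·(1 − 39/1173)·1.763/39 = 60131.048.
Small: 6959²·(1 − 842/6959)·0.2868/842 = 14499.478.
Very large: 2486²·(1 − 597/2486)·0.2638/597 = 2075.0738.
Sum = 127978.44.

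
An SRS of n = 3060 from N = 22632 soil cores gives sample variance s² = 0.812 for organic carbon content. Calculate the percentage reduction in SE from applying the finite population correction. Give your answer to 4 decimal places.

f = n/N = 3060/22632 = 0.13520679.
SE_no-fpc = √(s²/n) = 0.016289858; SE_fpc = √((1−f)s²/n) = 0.015148633.
Ratio = √(1−f) = 0.92994259. Reduction = 100·(1 − 0.92994259) = 7.0057%.

7.0057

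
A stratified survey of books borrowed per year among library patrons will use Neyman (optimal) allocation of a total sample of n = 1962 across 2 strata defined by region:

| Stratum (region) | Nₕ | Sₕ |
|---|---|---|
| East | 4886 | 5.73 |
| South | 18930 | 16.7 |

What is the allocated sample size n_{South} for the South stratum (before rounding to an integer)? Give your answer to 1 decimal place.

1802.4

Neyman allocation: nₕ = n·NₕSₕ / Σⱼ NⱼSⱼ.
Σ NⱼSⱼ = 4886·5.73 + 18930·16.7 = 344127.78.
n_{South} = 1962·18930·16.7 / 344127.78 = 1802.4.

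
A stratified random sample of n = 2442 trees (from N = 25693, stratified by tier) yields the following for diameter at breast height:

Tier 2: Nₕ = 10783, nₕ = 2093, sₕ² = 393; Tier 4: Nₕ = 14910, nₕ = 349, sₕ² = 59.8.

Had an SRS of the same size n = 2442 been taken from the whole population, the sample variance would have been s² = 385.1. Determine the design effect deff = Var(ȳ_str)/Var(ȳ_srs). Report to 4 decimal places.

0.5816

Var(ȳ_str) = Σ Wₕ²(1−fₕ)sₕ²/nₕ with Wₕ = Nₕ/25693:
  Tier 2: (10783/25693)²·(1−2093/10783)·393/2093 = 0.026653428
  Tier 4: (14910/25693)²·(1−349/14910)·59.8/349 = 0.056352731
  → Var(ȳ_str) = 0.083006159.
Var(ȳ_srs) = (1 − 2442/25693)·385.1/2442 = 0.14271009.
deff = 0.083006159 / 0.14271009 = 0.5816.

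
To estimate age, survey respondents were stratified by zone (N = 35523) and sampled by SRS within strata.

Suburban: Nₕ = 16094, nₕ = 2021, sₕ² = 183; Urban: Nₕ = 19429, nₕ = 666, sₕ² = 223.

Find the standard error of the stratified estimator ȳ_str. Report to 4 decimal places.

Var(ȳ_str) = Σₕ Wₕ²(1 − fₕ)sₕ²/nₕ with Wₕ = Nₕ/N, N = 35523.
Suburban: Wₕ = 0.45305858; term = 0.45305858²·(1 − 0.12557475)·183/2021 = 0.016252351.
Urban: Wₕ = 0.54694142; term = 0.54694142²·(1 − 0.03427866)·223/666 = 0.096730646.
Sum = 0.112983.
SE = √(0.112983) = 0.3361.

0.3361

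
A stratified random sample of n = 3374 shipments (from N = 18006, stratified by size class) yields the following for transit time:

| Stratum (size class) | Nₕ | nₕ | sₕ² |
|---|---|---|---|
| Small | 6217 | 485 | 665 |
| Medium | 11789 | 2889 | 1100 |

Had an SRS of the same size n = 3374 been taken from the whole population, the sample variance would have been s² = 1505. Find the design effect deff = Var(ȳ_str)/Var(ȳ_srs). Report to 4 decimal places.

0.7557

Var(ȳ_str) = Σ Wₕ²(1−fₕ)sₕ²/nₕ with Wₕ = Nₕ/18006:
  Small: (6217/18006)²·(1−485/6217)·665/485 = 0.15070667
  Medium: (11789/18006)²·(1−2889/11789)·1100/2889 = 0.12321898
  → Var(ȳ_str) = 0.27392565.
Var(ȳ_srs) = (1 − 3374/18006)·1505/3374 = 0.36247484.
deff = 0.27392565 / 0.36247484 = 0.7557.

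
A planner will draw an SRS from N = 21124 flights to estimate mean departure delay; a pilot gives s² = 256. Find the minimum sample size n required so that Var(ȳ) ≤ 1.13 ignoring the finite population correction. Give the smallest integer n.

227

Without fpc, n₀ = s²/D = 256/1.13 = 226.5487.
Rounding up, n = 227.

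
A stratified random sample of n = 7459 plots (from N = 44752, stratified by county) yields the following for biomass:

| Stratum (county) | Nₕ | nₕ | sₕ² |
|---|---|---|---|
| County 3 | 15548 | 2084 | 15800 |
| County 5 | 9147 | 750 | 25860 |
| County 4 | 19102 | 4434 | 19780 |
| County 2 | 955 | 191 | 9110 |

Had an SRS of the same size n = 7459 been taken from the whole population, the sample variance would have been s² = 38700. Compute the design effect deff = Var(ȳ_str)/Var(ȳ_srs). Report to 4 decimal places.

Var(ȳ_str) = Σ Wₕ²(1−fₕ)sₕ²/nₕ with Wₕ = Nₕ/44752:
  County 3: (15548/44752)²·(1−2084/15548)·15800/2084 = 0.79247051
  County 5: (9147/44752)²·(1−750/9147)·25860/750 = 1.3223463
  County 4: (19102/44752)²·(1−4434/19102)·19780/4434 = 0.62410181
  County 2: (955/44752)²·(1−191/955)·9110/191 = 0.017376281
  → Var(ȳ_str) = 2.7562949.
Var(ȳ_srs) = (1 − 7459/44752)·38700/7459 = 4.3235972.
deff = 2.7562949 / 4.3235972 = 0.6375.

0.6375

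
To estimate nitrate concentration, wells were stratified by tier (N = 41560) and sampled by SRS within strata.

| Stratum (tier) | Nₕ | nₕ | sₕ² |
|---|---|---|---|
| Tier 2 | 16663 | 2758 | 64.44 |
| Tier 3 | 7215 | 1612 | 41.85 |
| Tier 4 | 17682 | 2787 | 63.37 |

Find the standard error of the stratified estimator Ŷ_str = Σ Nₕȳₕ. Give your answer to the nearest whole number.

Var(Ŷ_str) = Σₕ Nₕ²(1 − fₕ)sₕ²/nₕ.
Tier 2: 16663²·(1 − 2758/16663)·64.44/2758 = 5.4135912 × 10^6.
Tier 3: 7215²·(1 − 1612/7215)·41.85/1612 = 1.0495119 × 10^6.
Tier 4: 17682²·(1 − 2787/17682)·63.37/2787 = 5.988508 × 10^6.
Sum = 1.2451611 × 10^7.
SE = √(1.2451611 × 10^7) = 3529.

3529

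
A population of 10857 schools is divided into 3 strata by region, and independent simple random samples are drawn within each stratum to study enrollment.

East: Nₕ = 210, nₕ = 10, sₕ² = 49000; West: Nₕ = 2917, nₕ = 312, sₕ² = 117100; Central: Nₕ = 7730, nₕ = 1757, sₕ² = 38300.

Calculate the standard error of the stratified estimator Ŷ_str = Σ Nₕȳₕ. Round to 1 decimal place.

63751.4

Var(Ŷ_str) = Σₕ Nₕ²(1 − fₕ)sₕ²/nₕ.
East: 210²·(1 − 10/210)·49000/10 = 2.058 × 10^8.
West: 2917²·(1 − 312/2917)·117100/312 = 2.8519799 × 10^9.
Central: 7730²·(1 − 1757/7730)·38300/1757 = 1.0064658 × 10^9.
Sum = 4.0642457 × 10^9.
SE = √(4.0642457 × 10^9) = 63751.4.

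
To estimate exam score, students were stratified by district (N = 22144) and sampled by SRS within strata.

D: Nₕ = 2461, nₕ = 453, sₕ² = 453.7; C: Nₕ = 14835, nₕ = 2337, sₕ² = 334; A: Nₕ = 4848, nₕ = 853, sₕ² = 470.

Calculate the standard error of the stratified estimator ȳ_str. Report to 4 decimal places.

0.2931

Var(ȳ_str) = Σₕ Wₕ²(1 − fₕ)sₕ²/nₕ with Wₕ = Nₕ/N, N = 22144.
D: Wₕ = 0.11113620; term = 0.11113620²·(1 − 0.18407152)·453.7/453 = 0.010093313.
C: Wₕ = 0.66993316; term = 0.66993316²·(1 − 0.15753286)·334/2337 = 0.054038549.
A: Wₕ = 0.21893064; term = 0.21893064²·(1 − 0.17594884)·470/853 = 0.021762865.
Sum = 0.085894727.
SE = √(0.085894727) = 0.2931.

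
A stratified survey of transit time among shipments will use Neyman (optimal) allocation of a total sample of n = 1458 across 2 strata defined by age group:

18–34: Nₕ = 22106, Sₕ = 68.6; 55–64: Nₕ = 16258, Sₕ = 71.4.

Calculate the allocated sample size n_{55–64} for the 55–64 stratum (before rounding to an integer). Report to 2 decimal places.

632.16

Neyman allocation: nₕ = n·NₕSₕ / Σⱼ NⱼSⱼ.
Σ NⱼSⱼ = 22106·68.6 + 16258·71.4 = 2.6772928 × 10^6.
n_{55–64} = 1458·16258·71.4 / (2.6772928 × 10^6) = 632.16.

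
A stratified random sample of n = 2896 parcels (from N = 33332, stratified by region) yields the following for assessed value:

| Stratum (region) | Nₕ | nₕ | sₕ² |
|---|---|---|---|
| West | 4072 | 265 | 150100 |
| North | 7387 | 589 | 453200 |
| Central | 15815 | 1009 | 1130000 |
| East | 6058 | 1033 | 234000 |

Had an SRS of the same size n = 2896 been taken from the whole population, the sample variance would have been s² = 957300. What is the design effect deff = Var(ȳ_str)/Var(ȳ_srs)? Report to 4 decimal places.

0.9439

Var(ȳ_str) = Σ Wₕ²(1−fₕ)sₕ²/nₕ with Wₕ = Nₕ/33332:
  West: (4072/33332)²·(1−265/4072)·150100/265 = 7.9031954
  North: (7387/33332)²·(1−589/7387)·453200/589 = 34.777721
  Central: (15815/33332)²·(1−1009/15815)·1130000/1009 = 236.03232
  East: (6058/33332)²·(1−1033/6058)·234000/1033 = 6.2066624
  → Var(ȳ_str) = 284.9199.
Var(ȳ_srs) = (1 − 2896/33332)·957300/2896 = 301.83924.
deff = 284.9199 / 301.83924 = 0.9439.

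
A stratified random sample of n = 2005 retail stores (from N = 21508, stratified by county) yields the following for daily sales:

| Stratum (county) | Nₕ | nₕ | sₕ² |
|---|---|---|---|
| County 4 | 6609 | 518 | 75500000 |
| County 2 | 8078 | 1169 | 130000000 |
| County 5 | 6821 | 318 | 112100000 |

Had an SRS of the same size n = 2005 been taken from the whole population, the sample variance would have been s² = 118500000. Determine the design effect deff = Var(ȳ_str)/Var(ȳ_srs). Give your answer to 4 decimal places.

1.1177

Var(ȳ_str) = Σ Wₕ²(1−fₕ)sₕ²/nₕ with Wₕ = Nₕ/21508:
  County 4: (6609/21508)²·(1−518/6609)·75500000/518 = 12683.569
  County 2: (8078/21508)²·(1−1169/8078)·130000000/1169 = 13416.765
  County 5: (6821/21508)²·(1−318/6821)·112100000/318 = 33801.832
  → Var(ȳ_str) = 59902.166.
Var(ȳ_srs) = (1 − 2005/21508)·118500000/2005 = 53592.667.
deff = 59902.166 / 53592.667 = 1.1177.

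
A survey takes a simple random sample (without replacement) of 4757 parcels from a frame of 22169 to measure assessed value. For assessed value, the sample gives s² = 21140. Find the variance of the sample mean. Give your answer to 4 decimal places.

3.4904

Under SRS without replacement, Var(ȳ) = (1 − f)·s²/n with f = n/N = 4757/22169 = 0.21457892.
Var(ȳ) = (1 − 0.21457892)·21140/4757 = 0.78542108·4.4439773 = 3.4903935.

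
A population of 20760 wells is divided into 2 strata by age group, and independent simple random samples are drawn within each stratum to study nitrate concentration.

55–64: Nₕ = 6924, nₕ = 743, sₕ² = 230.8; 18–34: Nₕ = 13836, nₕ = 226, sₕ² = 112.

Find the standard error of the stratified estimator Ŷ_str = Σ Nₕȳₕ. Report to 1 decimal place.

10325.5

Var(Ŷ_str) = Σₕ Nₕ²(1 − fₕ)sₕ²/nₕ.
55–64: 6924²·(1 − 743/6924)·230.8/743 = 1.3294218 × 10^7.
18–34: 13836²·(1 − 226/13836)·112/226 = 9.3320759 × 10^7.
Sum = 1.0661498 × 10^8.
SE = √(1.0661498 × 10^8) = 10325.5.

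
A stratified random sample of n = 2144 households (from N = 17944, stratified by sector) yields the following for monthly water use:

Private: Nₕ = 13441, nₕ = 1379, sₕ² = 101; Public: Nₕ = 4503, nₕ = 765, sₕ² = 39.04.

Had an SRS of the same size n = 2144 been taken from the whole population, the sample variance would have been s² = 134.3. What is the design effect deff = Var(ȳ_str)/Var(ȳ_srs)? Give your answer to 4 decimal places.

Var(ȳ_str) = Σ Wₕ²(1−fₕ)sₕ²/nₕ with Wₕ = Nₕ/17944:
  Private: (13441/17944)²·(1−1379/13441)·101/1379 = 0.036878181
  Public: (4503/17944)²·(1−765/4503)·39.04/765 = 0.0026677867
  → Var(ȳ_str) = 0.039545968.
Var(ȳ_srs) = (1 − 2144/17944)·134.3/2144 = 0.055155529.
deff = 0.039545968 / 0.055155529 = 0.7170.

0.7170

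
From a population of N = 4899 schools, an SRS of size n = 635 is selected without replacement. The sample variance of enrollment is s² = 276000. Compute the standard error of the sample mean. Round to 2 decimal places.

19.45

Under SRS without replacement, Var(ȳ) = (1 − f)·s²/n with f = n/N = 635/4899 = 0.12961829.
Var(ȳ) = (1 − 0.12961829)·276000/635 = 0.87038171·434.64567 = 378.30764.
SE(ȳ) = √(378.30764) = 19.45.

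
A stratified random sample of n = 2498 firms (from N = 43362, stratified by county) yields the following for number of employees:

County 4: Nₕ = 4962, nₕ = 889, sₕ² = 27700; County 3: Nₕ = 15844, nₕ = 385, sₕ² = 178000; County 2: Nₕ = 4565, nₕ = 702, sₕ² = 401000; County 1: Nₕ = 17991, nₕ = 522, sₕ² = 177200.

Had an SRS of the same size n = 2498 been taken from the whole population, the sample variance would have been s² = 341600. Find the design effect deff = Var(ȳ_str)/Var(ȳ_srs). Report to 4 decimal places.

0.9518

Var(ȳ_str) = Σ Wₕ²(1−fₕ)sₕ²/nₕ with Wₕ = Nₕ/43362:
  County 4: (4962/43362)²·(1−889/4962)·27700/889 = 0.33491189
  County 3: (15844/43362)²·(1−385/15844)·178000/385 = 60.226399
  County 2: (4565/43362)²·(1−702/4565)·401000/702 = 5.3574008
  County 1: (17991/43362)²·(1−522/17991)·177200/522 = 56.741126
  → Var(ȳ_str) = 122.65984.
Var(ȳ_srs) = (1 − 2498/43362)·341600/2498 = 128.87153.
deff = 122.65984 / 128.87153 = 0.9518.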